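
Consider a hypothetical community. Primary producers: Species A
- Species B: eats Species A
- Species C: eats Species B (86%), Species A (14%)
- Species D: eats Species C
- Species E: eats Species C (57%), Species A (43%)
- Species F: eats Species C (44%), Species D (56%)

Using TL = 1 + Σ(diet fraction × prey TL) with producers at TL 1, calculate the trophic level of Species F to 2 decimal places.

Species B: 1 + 1 = 2
Species C: 1 + (0.86×2 + 0.14×1) = 2.86
Species D: 1 + 2.86 = 3.86
Species E: 1 + (0.57×2.86 + 0.43×1) = 3.0602
Species F: 1 + (0.44×2.86 + 0.56×3.86) = 4.42

4.42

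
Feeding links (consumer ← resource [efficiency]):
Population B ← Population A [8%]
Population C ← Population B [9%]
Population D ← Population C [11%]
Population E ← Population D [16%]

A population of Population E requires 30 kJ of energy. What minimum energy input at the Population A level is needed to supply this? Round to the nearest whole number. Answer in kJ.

236742 kJ

Cumulative transfer efficiency: 0.08 × 0.09 × 0.11 × 0.16 = 0.00012672
Population A energy = 30 / 0.00012672 = 236742 kJ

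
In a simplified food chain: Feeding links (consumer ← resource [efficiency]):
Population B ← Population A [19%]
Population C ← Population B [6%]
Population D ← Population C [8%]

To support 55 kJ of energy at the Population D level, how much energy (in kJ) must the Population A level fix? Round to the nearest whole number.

60307 kJ

Cumulative transfer efficiency: 0.19 × 0.06 × 0.08 = 0.000912
Population A energy = 55 / 0.000912 = 60307 kJ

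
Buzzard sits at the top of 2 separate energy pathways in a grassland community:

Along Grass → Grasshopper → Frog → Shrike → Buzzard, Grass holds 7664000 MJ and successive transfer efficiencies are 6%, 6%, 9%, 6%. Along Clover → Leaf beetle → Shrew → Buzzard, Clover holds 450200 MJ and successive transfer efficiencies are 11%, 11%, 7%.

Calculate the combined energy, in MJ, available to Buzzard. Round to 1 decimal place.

530.3 MJ

Via Grass: 7664000 × 0.06 × 0.06 × 0.09 × 0.06 = 148.98816 MJ
Via Clover: 450200 × 0.11 × 0.11 × 0.07 = 381.3194 MJ
Total at Buzzard: 148.98816 + 381.3194 = 530.30756 MJ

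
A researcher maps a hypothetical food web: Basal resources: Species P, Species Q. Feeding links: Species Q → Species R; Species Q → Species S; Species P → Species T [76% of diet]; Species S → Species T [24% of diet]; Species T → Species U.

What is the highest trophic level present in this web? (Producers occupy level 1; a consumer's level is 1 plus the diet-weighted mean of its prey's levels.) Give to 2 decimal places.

3.24

Species R: 1 + 1 = 2
Species S: 1 + 1 = 2
Species T: 1 + (0.76×1 + 0.24×2) = 2.24
Species U: 1 + 2.24 = 3.24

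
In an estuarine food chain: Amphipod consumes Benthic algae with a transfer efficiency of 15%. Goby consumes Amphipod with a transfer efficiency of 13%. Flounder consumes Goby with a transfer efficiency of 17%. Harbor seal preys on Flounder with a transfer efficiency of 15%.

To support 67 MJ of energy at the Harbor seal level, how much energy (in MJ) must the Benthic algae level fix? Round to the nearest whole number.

134741 MJ

Cumulative transfer efficiency: 0.15 × 0.13 × 0.17 × 0.15 = 0.00049725
Benthic algae energy = 67 / 0.00049725 = 134741 MJ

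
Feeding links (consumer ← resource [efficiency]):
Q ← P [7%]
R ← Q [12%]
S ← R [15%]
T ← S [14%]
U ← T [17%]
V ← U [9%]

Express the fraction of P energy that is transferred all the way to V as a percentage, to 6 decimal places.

Product of link efficiencies: 0.07 × 0.12 × 0.15 × 0.14 × 0.17 × 0.09 = 0.00000269892
As a percentage: 0.00000269892 × 100 = 0.000270%

0.000270%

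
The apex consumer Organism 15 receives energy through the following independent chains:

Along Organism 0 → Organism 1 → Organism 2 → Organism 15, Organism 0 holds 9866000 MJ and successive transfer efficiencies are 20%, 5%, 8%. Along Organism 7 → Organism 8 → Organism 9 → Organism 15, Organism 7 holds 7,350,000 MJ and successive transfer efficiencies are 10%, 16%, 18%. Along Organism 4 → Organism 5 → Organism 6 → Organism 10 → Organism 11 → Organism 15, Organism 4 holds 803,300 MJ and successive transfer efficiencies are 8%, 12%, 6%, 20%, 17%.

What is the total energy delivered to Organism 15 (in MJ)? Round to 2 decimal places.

29076.53 MJ

Via Organism 0: 9866000 × 0.2 × 0.05 × 0.08 = 7892.8 MJ
Via Organism 7: 7350000 × 0.1 × 0.16 × 0.18 = 21168 MJ
Via Organism 4: 803300 × 0.08 × 0.12 × 0.06 × 0.2 × 0.17 = 15.7318272 MJ
Total at Organism 15: 7892.8 + 21168 + 15.7318272 = 29076.5318272 MJ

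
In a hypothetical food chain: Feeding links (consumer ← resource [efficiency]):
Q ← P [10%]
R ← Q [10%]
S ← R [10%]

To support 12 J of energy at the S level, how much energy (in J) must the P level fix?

12000 J

Cumulative transfer efficiency: 0.1 × 0.1 × 0.1 = 0.001
P energy = 12 / 0.001 = 12000 J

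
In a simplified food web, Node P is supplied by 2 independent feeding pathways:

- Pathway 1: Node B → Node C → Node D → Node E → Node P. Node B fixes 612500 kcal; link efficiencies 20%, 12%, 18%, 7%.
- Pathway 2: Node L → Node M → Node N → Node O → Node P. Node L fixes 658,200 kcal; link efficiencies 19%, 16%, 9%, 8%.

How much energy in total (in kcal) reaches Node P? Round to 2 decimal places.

329.29 kcal

Pathway 1: 612500 × 0.2 × 0.12 × 0.18 × 0.07 = 185.22 kcal
Pathway 2: 658200 × 0.19 × 0.16 × 0.09 × 0.08 = 144.066816 kcal
Total at Node P: 185.22 + 144.066816 = 329.286816 kcal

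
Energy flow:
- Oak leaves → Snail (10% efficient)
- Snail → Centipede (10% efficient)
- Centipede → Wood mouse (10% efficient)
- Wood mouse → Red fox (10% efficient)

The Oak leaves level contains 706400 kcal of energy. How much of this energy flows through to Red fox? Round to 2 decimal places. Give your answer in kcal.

70.64 kcal

Snail: 706400 × 0.1 = 70640 kcal
Centipede: 70640 × 0.1 = 7064 kcal
Wood mouse: 7064 × 0.1 = 706.4 kcal
Red fox: 706.4 × 0.1 = 70.64 kcal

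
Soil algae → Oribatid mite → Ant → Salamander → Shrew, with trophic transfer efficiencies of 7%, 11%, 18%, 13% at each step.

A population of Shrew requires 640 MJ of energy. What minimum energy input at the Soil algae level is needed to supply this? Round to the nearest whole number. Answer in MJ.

3552004 MJ

Cumulative transfer efficiency: 0.07 × 0.11 × 0.18 × 0.13 = 0.00018018
Soil algae energy = 640 / 0.00018018 = 3552004 MJ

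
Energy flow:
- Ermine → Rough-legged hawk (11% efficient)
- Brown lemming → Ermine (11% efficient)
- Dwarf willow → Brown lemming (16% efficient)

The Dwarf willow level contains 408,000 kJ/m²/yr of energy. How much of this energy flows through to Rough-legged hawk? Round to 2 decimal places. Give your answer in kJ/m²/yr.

789.89 kJ/m²/yr

Brown lemming: 408000 × 0.16 = 65280 kJ/m²/yr
Ermine: 65280 × 0.11 = 7180.8 kJ/m²/yr
Rough-legged hawk: 7180.8 × 0.11 = 789.888 kJ/m²/yr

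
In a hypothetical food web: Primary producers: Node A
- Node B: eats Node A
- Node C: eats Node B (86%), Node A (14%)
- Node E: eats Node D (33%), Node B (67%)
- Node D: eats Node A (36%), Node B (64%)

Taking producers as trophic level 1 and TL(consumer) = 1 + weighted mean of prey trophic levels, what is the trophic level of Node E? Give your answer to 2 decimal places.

Node B: 1 + 1 = 2
Node C: 1 + (0.86×2 + 0.14×1) = 2.86
Node D: 1 + (0.36×1 + 0.64×2) = 2.64
Node E: 1 + (0.33×2.64 + 0.67×2) = 3.2112

3.21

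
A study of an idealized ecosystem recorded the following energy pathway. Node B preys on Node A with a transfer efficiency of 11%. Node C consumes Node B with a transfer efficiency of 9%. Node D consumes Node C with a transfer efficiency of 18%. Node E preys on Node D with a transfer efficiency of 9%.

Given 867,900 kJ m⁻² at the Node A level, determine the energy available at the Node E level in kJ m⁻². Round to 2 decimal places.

Node B: 867900 × 0.11 = 95469 kJ m⁻²
Node C: 95469 × 0.09 = 8592.21 kJ m⁻²
Node D: 8592.21 × 0.18 = 1546.5978 kJ m⁻²
Node E: 1546.5978 × 0.09 = 139.193802 kJ m⁻²

139.19 kJ m⁻²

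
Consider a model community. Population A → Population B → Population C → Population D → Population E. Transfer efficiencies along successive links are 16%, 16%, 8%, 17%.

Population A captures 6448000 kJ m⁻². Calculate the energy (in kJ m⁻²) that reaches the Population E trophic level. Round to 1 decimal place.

2244.9 kJ m⁻²

Population B: 6448000 × 0.16 = 1031680 kJ m⁻²
Population C: 1031680 × 0.16 = 165068.8 kJ m⁻²
Population D: 165068.8 × 0.08 = 13205.504 kJ m⁻²
Population E: 13205.504 × 0.17 = 2244.93568 kJ m⁻²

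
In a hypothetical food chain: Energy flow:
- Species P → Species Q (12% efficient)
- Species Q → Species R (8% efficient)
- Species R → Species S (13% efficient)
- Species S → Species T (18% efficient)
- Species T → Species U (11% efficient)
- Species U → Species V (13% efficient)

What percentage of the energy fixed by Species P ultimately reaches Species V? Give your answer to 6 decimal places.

Product of link efficiencies: 0.12 × 0.08 × 0.13 × 0.18 × 0.11 × 0.13 = 0.000003212352
As a percentage: 0.000003212352 × 100 = 0.000321%

0.000321%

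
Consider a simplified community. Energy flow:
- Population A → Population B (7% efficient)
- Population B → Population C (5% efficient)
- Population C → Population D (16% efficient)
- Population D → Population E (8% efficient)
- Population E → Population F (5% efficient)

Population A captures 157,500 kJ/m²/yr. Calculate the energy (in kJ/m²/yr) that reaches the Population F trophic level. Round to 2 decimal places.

0.35 kJ/m²/yr

Population B: 157500 × 0.07 = 11025 kJ/m²/yr
Population C: 11025 × 0.05 = 551.25 kJ/m²/yr
Population D: 551.25 × 0.16 = 88.2 kJ/m²/yr
Population E: 88.2 × 0.08 = 7.056 kJ/m²/yr
Population F: 7.056 × 0.05 = 0.3528 kJ/m²/yr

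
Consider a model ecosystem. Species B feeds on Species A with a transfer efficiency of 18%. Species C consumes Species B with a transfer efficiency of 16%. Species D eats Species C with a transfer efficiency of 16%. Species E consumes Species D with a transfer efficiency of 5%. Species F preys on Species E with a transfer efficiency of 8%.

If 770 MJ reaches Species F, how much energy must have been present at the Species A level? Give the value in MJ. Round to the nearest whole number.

Cumulative transfer efficiency: 0.18 × 0.16 × 0.16 × 0.05 × 0.08 = 0.000018432
Species A energy = 770 / 0.000018432 = 41775174 MJ

41775174 MJ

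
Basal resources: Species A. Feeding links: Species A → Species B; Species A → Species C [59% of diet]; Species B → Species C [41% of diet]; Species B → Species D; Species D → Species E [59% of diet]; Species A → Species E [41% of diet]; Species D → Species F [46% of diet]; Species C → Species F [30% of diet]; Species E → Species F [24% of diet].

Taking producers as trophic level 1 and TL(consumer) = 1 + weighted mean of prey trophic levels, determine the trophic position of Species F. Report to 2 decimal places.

Species B: 1 + 1 = 2
Species C: 1 + (0.59×1 + 0.41×2) = 2.41
Species D: 1 + 2 = 3
Species E: 1 + (0.59×3 + 0.41×1) = 3.18
Species F: 1 + (0.46×3 + 0.3×2.41 + 0.24×3.18) = 3.8662

3.87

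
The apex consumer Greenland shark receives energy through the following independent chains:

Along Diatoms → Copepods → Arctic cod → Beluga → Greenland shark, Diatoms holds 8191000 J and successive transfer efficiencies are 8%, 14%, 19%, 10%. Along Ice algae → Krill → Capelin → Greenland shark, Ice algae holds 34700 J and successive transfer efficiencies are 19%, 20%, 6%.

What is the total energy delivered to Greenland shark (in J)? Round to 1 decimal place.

Via Diatoms: 8191000 × 0.08 × 0.14 × 0.19 × 0.1 = 1743.0448 J
Via Ice algae: 34700 × 0.19 × 0.2 × 0.06 = 79.116 J
Total at Greenland shark: 1743.0448 + 79.116 = 1822.1608 J

1822.2 J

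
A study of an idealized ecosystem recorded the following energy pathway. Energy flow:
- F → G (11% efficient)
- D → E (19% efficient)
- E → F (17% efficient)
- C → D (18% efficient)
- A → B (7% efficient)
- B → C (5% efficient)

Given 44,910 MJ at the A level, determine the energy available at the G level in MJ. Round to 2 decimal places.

B: 44910 × 0.07 = 3143.7 MJ
C: 3143.7 × 0.05 = 157.185 MJ
D: 157.185 × 0.18 = 28.2933 MJ
E: 28.2933 × 0.19 = 5.375727 MJ
F: 5.375727 × 0.17 = 0.91387359 MJ
G: 0.91387359 × 0.11 = 0.1005260949 MJ

0.10 MJ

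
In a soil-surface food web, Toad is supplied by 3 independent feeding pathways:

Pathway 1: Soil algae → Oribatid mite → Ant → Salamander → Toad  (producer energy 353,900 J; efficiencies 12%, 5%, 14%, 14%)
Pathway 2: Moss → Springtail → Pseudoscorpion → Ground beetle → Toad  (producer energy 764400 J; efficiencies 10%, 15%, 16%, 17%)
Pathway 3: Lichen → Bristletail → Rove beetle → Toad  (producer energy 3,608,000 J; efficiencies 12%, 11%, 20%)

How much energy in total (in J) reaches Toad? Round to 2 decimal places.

Pathway 1: 353900 × 0.12 × 0.05 × 0.14 × 0.14 = 41.61864 J
Pathway 2: 764400 × 0.1 × 0.15 × 0.16 × 0.17 = 311.8752 J
Pathway 3: 3608000 × 0.12 × 0.11 × 0.2 = 9525.12 J
Total at Toad: 41.61864 + 311.8752 + 9525.12 = 9878.61384 J

9878.61 J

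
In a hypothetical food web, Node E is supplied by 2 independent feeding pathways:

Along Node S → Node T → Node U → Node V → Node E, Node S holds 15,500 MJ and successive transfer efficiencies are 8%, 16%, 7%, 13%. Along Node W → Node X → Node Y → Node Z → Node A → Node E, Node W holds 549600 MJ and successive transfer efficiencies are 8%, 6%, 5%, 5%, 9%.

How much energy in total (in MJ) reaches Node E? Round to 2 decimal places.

2.40 MJ

Via Node S: 15500 × 0.08 × 0.16 × 0.07 × 0.13 = 1.80544 MJ
Via Node W: 549600 × 0.08 × 0.06 × 0.05 × 0.05 × 0.09 = 0.593568 MJ
Total at Node E: 1.80544 + 0.593568 = 2.399008 MJ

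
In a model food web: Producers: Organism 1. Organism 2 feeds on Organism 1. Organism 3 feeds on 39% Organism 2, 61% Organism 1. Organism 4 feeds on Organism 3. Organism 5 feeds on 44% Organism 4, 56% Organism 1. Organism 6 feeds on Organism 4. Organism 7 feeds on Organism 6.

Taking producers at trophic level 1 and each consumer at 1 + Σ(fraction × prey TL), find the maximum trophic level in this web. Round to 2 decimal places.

Organism 2: 1 + 1 = 2
Organism 3: 1 + (0.39×2 + 0.61×1) = 2.39
Organism 4: 1 + 2.39 = 3.39
Organism 5: 1 + (0.44×3.39 + 0.56×1) = 3.0516
Organism 6: 1 + 3.39 = 4.39
Organism 7: 1 + 4.39 = 5.39

5.39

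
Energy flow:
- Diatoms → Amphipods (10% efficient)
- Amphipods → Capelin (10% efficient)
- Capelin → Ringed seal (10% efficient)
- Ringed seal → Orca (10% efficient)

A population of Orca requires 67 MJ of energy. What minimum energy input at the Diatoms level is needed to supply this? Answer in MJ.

670000 MJ

Cumulative transfer efficiency: 0.1 × 0.1 × 0.1 × 0.1 = 0.0001
Diatoms energy = 67 / 0.0001 = 670000 MJ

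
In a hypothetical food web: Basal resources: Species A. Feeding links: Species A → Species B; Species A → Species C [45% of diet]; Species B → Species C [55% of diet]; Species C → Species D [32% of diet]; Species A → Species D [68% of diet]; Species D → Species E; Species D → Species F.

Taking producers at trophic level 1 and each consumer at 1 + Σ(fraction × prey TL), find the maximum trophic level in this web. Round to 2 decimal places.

Species B: 1 + 1 = 2
Species C: 1 + (0.45×1 + 0.55×2) = 2.55
Species D: 1 + (0.32×2.55 + 0.68×1) = 2.496
Species E: 1 + 2.496 = 3.496
Species F: 1 + 2.496 = 3.496

3.50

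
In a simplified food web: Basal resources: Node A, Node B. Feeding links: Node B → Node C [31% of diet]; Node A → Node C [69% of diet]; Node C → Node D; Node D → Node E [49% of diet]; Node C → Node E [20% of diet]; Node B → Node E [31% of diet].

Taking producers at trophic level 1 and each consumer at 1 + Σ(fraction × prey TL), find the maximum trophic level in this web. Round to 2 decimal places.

Node C: 1 + (0.31×1 + 0.69×1) = 2
Node D: 1 + 2 = 3
Node E: 1 + (0.49×3 + 0.2×2 + 0.31×1) = 3.18

3.18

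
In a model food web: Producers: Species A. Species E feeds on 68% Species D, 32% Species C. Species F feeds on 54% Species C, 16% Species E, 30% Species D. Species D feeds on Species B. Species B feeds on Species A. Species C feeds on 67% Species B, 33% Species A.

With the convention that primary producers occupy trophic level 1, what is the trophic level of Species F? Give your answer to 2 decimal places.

3.96

Species B: 1 + 1 = 2
Species C: 1 + (0.67×2 + 0.33×1) = 2.67
Species D: 1 + 2 = 3
Species E: 1 + (0.68×3 + 0.32×2.67) = 3.8944
Species F: 1 + (0.54×2.67 + 0.16×3.8944 + 0.3×3) = 3.964904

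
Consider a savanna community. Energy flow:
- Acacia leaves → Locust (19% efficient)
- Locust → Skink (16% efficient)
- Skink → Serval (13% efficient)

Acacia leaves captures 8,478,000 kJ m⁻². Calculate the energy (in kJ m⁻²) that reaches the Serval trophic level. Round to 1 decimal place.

33505.1 kJ m⁻²

Locust: 8478000 × 0.19 = 1610820 kJ m⁻²
Skink: 1610820 × 0.16 = 257731.2 kJ m⁻²
Serval: 257731.2 × 0.13 = 33505.056 kJ m⁻²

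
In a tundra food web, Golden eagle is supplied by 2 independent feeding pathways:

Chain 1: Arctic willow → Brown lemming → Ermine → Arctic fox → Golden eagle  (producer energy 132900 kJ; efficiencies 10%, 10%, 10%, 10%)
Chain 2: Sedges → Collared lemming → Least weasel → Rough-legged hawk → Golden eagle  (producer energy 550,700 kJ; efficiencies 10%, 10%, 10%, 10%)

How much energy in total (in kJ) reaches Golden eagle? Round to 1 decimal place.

Chain 1: 132900 × 0.1 × 0.1 × 0.1 × 0.1 = 13.29 kJ
Chain 2: 550700 × 0.1 × 0.1 × 0.1 × 0.1 = 55.07 kJ
Total at Golden eagle: 13.29 + 55.07 = 68.36 kJ

68.4 kJ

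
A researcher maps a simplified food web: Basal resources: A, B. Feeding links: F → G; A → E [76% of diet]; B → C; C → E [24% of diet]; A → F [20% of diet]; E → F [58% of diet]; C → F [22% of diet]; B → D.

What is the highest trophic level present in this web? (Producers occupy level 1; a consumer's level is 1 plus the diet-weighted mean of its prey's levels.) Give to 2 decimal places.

3.94

C: 1 + 1 = 2
D: 1 + 1 = 2
E: 1 + (0.76×1 + 0.24×2) = 2.24
F: 1 + (0.22×2 + 0.2×1 + 0.58×2.24) = 2.9392
G: 1 + 2.9392 = 3.9392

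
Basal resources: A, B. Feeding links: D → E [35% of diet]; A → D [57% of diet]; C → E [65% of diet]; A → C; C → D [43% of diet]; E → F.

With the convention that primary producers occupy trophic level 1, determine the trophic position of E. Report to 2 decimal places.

C: 1 + 1 = 2
D: 1 + (0.43×2 + 0.57×1) = 2.43
E: 1 + (0.65×2 + 0.35×2.43) = 3.1505
F: 1 + 3.1505 = 4.1505

3.15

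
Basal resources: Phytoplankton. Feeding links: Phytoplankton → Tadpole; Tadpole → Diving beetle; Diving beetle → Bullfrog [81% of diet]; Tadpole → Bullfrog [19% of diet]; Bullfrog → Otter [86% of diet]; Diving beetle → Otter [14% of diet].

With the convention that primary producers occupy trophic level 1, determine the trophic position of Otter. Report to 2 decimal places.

4.70

Tadpole: 1 + 1 = 2
Diving beetle: 1 + 2 = 3
Bullfrog: 1 + (0.81×3 + 0.19×2) = 3.81
Otter: 1 + (0.86×3.81 + 0.14×3) = 4.6966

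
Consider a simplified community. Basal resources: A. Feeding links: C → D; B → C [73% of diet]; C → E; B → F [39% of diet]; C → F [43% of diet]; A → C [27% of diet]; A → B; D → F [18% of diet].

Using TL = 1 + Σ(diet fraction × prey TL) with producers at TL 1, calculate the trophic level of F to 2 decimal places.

3.63

B: 1 + 1 = 2
C: 1 + (0.73×2 + 0.27×1) = 2.73
D: 1 + 2.73 = 3.73
E: 1 + 2.73 = 3.73
F: 1 + (0.43×2.73 + 0.18×3.73 + 0.39×2) = 3.6253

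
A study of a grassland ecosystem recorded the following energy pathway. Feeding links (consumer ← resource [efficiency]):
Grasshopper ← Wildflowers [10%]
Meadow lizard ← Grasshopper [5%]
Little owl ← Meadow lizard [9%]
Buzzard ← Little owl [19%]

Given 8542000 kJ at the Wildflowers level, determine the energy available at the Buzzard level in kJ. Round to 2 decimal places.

730.34 kJ

Grasshopper: 8542000 × 0.1 = 854200 kJ
Meadow lizard: 854200 × 0.05 = 42710 kJ
Little owl: 42710 × 0.09 = 3843.9 kJ
Buzzard: 3843.9 × 0.19 = 730.341 kJ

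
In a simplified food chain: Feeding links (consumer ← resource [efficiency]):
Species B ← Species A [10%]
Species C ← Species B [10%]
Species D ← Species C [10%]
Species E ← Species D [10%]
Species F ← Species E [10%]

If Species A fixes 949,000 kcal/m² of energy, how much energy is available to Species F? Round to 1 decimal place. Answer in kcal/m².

9.5 kcal/m²

Species B: 949000 × 0.1 = 94900 kcal/m²
Species C: 94900 × 0.1 = 9490 kcal/m²
Species D: 9490 × 0.1 = 949 kcal/m²
Species E: 949 × 0.1 = 94.9 kcal/m²
Species F: 94.9 × 0.1 = 9.49 kcal/m²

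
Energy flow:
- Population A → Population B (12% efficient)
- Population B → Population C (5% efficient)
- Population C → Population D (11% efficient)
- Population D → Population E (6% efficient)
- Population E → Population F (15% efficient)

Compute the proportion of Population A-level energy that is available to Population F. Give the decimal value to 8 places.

Product of link efficiencies: 0.12 × 0.05 × 0.11 × 0.06 × 0.15 = 0.00000594

0.00000594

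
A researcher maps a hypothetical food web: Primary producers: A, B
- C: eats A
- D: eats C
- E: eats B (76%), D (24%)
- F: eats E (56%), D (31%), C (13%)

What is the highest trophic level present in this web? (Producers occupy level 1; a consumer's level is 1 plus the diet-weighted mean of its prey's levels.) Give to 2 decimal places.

C: 1 + 1 = 2
D: 1 + 2 = 3
E: 1 + (0.76×1 + 0.24×3) = 2.48
F: 1 + (0.56×2.48 + 0.31×3 + 0.13×2) = 3.5788

3.58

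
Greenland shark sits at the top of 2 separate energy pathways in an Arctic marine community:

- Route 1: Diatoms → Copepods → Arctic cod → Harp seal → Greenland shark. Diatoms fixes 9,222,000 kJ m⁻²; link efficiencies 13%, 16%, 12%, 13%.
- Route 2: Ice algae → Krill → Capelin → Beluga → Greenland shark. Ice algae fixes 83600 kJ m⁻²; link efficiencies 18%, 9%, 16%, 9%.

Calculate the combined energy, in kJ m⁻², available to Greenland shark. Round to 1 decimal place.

3011.9 kJ m⁻²

Route 1: 9222000 × 0.13 × 0.16 × 0.12 × 0.13 = 2992.35456 kJ m⁻²
Route 2: 83600 × 0.18 × 0.09 × 0.16 × 0.09 = 19.502208 kJ m⁻²
Total at Greenland shark: 2992.35456 + 19.502208 = 3011.856768 kJ m⁻²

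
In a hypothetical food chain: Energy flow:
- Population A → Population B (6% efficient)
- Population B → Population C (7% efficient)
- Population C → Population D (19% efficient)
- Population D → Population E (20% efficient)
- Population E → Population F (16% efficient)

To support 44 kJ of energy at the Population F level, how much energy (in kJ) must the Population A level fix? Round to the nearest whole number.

Cumulative transfer efficiency: 0.06 × 0.07 × 0.19 × 0.2 × 0.16 = 0.000025536
Population A energy = 44 / 0.000025536 = 1723058 kJ

1723058 kJ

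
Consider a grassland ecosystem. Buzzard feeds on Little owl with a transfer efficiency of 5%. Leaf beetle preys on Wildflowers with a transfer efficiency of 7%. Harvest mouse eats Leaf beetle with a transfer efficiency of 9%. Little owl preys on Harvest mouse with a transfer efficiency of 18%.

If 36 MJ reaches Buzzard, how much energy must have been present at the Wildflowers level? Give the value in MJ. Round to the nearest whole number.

Cumulative transfer efficiency: 0.07 × 0.09 × 0.18 × 0.05 = 0.0000567
Wildflowers energy = 36 / 0.0000567 = 634921 MJ

634921 MJ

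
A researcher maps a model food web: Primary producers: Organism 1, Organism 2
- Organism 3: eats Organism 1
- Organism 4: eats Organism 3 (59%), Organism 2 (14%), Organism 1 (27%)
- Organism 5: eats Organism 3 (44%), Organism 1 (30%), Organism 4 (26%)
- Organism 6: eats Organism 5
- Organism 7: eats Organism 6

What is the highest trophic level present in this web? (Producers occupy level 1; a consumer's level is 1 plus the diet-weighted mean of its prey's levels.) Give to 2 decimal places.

4.85

Organism 3: 1 + 1 = 2
Organism 4: 1 + (0.59×2 + 0.14×1 + 0.27×1) = 2.59
Organism 5: 1 + (0.44×2 + 0.3×1 + 0.26×2.59) = 2.8534
Organism 6: 1 + 2.8534 = 3.8534
Organism 7: 1 + 3.8534 = 4.8534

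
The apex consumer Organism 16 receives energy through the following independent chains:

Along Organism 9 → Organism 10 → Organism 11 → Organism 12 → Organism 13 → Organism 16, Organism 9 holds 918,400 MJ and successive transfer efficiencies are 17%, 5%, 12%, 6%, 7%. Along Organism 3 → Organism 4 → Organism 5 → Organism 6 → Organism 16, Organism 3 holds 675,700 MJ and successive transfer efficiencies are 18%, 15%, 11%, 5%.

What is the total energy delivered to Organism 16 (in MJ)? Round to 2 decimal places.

Via Organism 9: 918400 × 0.17 × 0.05 × 0.12 × 0.06 × 0.07 = 3.9344256 MJ
Via Organism 3: 675700 × 0.18 × 0.15 × 0.11 × 0.05 = 100.34145 MJ
Total at Organism 16: 3.9344256 + 100.34145 = 104.2758756 MJ

104.28 MJ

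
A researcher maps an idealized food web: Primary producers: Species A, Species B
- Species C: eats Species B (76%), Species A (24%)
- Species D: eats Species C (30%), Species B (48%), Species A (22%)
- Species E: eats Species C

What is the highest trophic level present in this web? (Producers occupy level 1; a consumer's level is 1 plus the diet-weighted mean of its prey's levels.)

Species C: 1 + (0.76×1 + 0.24×1) = 2
Species D: 1 + (0.3×2 + 0.48×1 + 0.22×1) = 2.3
Species E: 1 + 2 = 3

3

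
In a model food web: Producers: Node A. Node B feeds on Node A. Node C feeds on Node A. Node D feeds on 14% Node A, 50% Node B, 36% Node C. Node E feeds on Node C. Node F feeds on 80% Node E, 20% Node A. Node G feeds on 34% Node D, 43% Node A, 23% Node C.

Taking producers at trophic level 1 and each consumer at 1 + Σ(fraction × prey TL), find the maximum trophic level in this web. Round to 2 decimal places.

3.60

Node B: 1 + 1 = 2
Node C: 1 + 1 = 2
Node D: 1 + (0.14×1 + 0.5×2 + 0.36×2) = 2.86
Node E: 1 + 2 = 3
Node F: 1 + (0.8×3 + 0.2×1) = 3.6
Node G: 1 + (0.34×2.86 + 0.43×1 + 0.23×2) = 2.8624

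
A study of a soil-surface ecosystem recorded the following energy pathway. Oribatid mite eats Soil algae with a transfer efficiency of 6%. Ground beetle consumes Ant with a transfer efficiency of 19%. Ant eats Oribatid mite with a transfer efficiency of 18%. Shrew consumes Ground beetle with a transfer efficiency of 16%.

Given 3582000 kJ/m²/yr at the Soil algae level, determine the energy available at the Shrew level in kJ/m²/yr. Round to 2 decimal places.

Oribatid mite: 3582000 × 0.06 = 214920 kJ/m²/yr
Ant: 214920 × 0.18 = 38685.6 kJ/m²/yr
Ground beetle: 38685.6 × 0.19 = 7350.264 kJ/m²/yr
Shrew: 7350.264 × 0.16 = 1176.04224 kJ/m²/yr

1176.04 kJ/m²/yr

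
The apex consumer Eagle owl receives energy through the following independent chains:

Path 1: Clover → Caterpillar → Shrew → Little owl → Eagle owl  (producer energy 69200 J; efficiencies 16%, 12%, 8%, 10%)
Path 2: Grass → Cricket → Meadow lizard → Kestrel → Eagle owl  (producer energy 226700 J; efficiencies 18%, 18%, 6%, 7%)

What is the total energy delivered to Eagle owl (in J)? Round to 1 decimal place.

Path 1: 69200 × 0.16 × 0.12 × 0.08 × 0.1 = 10.62912 J
Path 2: 226700 × 0.18 × 0.18 × 0.06 × 0.07 = 30.849336 J
Total at Eagle owl: 10.62912 + 30.849336 = 41.478456 J

41.5 J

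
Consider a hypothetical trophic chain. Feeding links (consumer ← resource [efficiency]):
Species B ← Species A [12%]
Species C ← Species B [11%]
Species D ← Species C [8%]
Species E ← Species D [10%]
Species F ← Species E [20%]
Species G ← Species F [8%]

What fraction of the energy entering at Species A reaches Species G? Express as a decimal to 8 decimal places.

0.00000169

Product of link efficiencies: 0.12 × 0.11 × 0.08 × 0.1 × 0.2 × 0.08 = 0.0000016896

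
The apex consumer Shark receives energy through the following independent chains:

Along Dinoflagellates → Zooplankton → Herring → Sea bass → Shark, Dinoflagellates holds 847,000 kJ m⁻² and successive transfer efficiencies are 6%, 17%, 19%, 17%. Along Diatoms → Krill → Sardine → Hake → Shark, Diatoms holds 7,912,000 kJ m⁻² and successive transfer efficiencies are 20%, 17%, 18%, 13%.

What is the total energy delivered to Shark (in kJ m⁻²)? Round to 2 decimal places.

Via Dinoflagellates: 847000 × 0.06 × 0.17 × 0.19 × 0.17 = 279.05262 kJ m⁻²
Via Diatoms: 7912000 × 0.2 × 0.17 × 0.18 × 0.13 = 6294.7872 kJ m⁻²
Total at Shark: 279.05262 + 6294.7872 = 6573.83982 kJ m⁻²

6573.84 kJ m⁻²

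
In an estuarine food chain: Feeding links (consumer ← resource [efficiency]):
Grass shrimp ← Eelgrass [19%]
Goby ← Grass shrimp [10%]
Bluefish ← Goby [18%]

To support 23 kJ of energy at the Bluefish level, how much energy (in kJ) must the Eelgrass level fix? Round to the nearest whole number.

6725 kJ

Cumulative transfer efficiency: 0.19 × 0.1 × 0.18 = 0.00342
Eelgrass energy = 23 / 0.00342 = 6725 kJ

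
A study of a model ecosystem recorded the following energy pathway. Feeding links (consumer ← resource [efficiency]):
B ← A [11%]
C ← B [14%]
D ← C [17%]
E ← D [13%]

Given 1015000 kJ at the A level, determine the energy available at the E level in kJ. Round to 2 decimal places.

B: 1015000 × 0.11 = 111650 kJ
C: 111650 × 0.14 = 15631 kJ
D: 15631 × 0.17 = 2657.27 kJ
E: 2657.27 × 0.13 = 345.4451 kJ

345.45 kJ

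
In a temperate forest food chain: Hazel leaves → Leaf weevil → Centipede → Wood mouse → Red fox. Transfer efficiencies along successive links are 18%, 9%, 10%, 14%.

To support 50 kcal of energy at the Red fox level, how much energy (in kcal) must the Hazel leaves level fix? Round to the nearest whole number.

220459 kcal

Cumulative transfer efficiency: 0.18 × 0.09 × 0.1 × 0.14 = 0.0002268
Hazel leaves energy = 50 / 0.0002268 = 220459 kcal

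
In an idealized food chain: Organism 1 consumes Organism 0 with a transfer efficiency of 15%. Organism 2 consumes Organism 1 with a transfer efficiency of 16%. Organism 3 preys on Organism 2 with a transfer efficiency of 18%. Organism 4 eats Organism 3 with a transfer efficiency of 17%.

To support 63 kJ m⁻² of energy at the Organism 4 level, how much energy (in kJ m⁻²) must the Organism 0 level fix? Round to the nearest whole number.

85784 kJ m⁻²

Cumulative transfer efficiency: 0.15 × 0.16 × 0.18 × 0.17 = 0.0007344
Organism 0 energy = 63 / 0.0007344 = 85784 kJ m⁻²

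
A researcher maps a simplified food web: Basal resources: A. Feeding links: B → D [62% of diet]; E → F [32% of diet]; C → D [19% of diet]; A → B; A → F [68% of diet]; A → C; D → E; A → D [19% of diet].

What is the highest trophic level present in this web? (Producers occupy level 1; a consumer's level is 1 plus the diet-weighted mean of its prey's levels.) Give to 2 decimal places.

B: 1 + 1 = 2
C: 1 + 1 = 2
D: 1 + (0.19×2 + 0.62×2 + 0.19×1) = 2.81
E: 1 + 2.81 = 3.81
F: 1 + (0.32×3.81 + 0.68×1) = 2.8992

3.81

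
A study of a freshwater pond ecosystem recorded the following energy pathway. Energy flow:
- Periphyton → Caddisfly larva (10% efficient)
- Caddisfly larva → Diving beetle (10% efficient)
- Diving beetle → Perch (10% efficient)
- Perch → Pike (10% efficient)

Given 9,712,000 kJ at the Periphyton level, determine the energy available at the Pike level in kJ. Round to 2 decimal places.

971.20 kJ

Caddisfly larva: 9712000 × 0.1 = 971200 kJ
Diving beetle: 971200 × 0.1 = 97120 kJ
Perch: 97120 × 0.1 = 9712 kJ
Pike: 9712 × 0.1 = 971.2 kJ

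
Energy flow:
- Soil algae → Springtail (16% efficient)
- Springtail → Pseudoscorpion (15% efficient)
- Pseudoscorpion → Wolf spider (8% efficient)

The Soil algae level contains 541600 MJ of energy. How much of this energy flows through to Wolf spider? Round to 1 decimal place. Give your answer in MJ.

Springtail: 541600 × 0.16 = 86656 MJ
Pseudoscorpion: 86656 × 0.15 = 12998.4 MJ
Wolf spider: 12998.4 × 0.08 = 1039.872 MJ

1039.9 MJ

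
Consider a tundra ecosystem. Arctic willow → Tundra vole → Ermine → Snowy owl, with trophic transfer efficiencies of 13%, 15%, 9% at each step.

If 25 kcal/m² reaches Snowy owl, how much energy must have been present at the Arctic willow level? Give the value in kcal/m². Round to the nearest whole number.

14245 kcal/m²

Cumulative transfer efficiency: 0.13 × 0.15 × 0.09 = 0.001755
Arctic willow energy = 25 / 0.001755 = 14245 kcal/m²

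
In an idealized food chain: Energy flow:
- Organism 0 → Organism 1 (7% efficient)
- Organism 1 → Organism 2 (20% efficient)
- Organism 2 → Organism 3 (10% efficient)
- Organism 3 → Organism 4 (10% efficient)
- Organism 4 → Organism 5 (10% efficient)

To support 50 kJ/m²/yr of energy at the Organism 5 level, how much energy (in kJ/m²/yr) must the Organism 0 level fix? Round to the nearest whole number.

Cumulative transfer efficiency: 0.07 × 0.2 × 0.1 × 0.1 × 0.1 = 0.000014
Organism 0 energy = 50 / 0.000014 = 3571429 kJ/m²/yr

3571429 kJ/m²/yr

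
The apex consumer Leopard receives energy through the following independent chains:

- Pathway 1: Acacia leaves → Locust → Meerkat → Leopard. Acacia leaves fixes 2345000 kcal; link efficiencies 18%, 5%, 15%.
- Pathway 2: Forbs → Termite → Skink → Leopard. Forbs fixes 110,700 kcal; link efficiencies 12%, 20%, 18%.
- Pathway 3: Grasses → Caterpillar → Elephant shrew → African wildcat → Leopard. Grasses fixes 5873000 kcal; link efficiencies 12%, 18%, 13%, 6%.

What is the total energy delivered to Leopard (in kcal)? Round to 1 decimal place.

4633.5 kcal

Pathway 1: 2345000 × 0.18 × 0.05 × 0.15 = 3165.75 kcal
Pathway 2: 110700 × 0.12 × 0.2 × 0.18 = 478.224 kcal
Pathway 3: 5873000 × 0.12 × 0.18 × 0.13 × 0.06 = 989.48304 kcal
Total at Leopard: 3165.75 + 478.224 + 989.48304 = 4633.45704 kcal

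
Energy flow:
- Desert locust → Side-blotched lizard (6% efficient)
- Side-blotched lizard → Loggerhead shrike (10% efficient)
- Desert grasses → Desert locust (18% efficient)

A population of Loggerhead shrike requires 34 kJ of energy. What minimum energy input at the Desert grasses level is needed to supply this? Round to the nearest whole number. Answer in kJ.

31481 kJ

Cumulative transfer efficiency: 0.18 × 0.06 × 0.1 = 0.00108
Desert grasses energy = 34 / 0.00108 = 31481 kJ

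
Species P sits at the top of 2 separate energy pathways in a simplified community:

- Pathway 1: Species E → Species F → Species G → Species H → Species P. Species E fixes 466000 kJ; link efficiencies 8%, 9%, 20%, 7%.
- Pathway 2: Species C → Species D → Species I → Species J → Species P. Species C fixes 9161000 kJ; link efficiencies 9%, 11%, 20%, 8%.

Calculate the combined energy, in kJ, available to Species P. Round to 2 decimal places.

Pathway 1: 466000 × 0.08 × 0.09 × 0.2 × 0.07 = 46.9728 kJ
Pathway 2: 9161000 × 0.09 × 0.11 × 0.2 × 0.08 = 1451.1024 kJ
Total at Species P: 46.9728 + 1451.1024 = 1498.0752 kJ

1498.08 kJ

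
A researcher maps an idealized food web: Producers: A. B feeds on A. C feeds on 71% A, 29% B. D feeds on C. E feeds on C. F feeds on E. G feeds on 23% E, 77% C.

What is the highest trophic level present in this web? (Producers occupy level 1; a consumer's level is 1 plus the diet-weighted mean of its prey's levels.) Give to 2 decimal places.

4.29

B: 1 + 1 = 2
C: 1 + (0.71×1 + 0.29×2) = 2.29
D: 1 + 2.29 = 3.29
E: 1 + 2.29 = 3.29
F: 1 + 3.29 = 4.29
G: 1 + (0.23×3.29 + 0.77×2.29) = 3.52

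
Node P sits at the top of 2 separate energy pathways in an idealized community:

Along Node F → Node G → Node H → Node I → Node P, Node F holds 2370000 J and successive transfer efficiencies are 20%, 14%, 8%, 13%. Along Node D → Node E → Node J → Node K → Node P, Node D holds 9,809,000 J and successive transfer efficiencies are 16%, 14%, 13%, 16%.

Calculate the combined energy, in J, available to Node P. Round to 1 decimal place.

Via Node F: 2370000 × 0.2 × 0.14 × 0.08 × 0.13 = 690.144 J
Via Node D: 9809000 × 0.16 × 0.14 × 0.13 × 0.16 = 4570.20928 J
Total at Node P: 690.144 + 4570.20928 = 5260.35328 J

5260.4 J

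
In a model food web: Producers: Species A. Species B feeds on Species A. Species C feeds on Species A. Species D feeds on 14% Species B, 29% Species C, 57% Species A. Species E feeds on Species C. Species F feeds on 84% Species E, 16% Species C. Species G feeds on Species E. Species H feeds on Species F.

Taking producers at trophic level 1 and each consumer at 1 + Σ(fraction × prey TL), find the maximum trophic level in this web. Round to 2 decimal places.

4.84

Species B: 1 + 1 = 2
Species C: 1 + 1 = 2
Species D: 1 + (0.14×2 + 0.29×2 + 0.57×1) = 2.43
Species E: 1 + 2 = 3
Species F: 1 + (0.84×3 + 0.16×2) = 3.84
Species G: 1 + 3 = 4
Species H: 1 + 3.84 = 4.84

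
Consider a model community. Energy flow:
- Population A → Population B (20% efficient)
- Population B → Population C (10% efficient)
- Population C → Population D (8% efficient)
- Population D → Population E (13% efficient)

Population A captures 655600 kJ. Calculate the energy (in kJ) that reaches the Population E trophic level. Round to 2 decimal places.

Population B: 655600 × 0.2 = 131120 kJ
Population C: 131120 × 0.1 = 13112 kJ
Population D: 13112 × 0.08 = 1048.96 kJ
Population E: 1048.96 × 0.13 = 136.3648 kJ

136.36 kJ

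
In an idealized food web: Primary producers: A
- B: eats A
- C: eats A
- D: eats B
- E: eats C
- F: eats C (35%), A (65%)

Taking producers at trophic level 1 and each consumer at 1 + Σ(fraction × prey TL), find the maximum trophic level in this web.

B: 1 + 1 = 2
C: 1 + 1 = 2
D: 1 + 2 = 3
E: 1 + 2 = 3
F: 1 + (0.35×2 + 0.65×1) = 2.35

3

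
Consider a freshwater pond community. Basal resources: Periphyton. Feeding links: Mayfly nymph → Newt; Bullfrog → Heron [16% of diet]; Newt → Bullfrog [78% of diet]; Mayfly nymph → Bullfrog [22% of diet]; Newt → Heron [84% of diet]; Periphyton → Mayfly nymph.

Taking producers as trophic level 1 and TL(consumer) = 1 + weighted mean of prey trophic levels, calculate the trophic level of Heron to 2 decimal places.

Mayfly nymph: 1 + 1 = 2
Newt: 1 + 2 = 3
Bullfrog: 1 + (0.22×2 + 0.78×3) = 3.78
Heron: 1 + (0.84×3 + 0.16×3.78) = 4.1248

4.12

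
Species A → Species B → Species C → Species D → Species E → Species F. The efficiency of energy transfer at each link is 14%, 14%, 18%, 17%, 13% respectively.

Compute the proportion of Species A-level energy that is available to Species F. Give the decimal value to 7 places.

Product of link efficiencies: 0.14 × 0.14 × 0.18 × 0.17 × 0.13 = 0.0000779688

0.0000780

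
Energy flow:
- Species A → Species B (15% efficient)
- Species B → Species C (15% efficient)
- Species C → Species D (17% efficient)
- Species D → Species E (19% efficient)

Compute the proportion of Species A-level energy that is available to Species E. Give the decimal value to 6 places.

0.000727

Product of link efficiencies: 0.15 × 0.15 × 0.17 × 0.19 = 0.00072675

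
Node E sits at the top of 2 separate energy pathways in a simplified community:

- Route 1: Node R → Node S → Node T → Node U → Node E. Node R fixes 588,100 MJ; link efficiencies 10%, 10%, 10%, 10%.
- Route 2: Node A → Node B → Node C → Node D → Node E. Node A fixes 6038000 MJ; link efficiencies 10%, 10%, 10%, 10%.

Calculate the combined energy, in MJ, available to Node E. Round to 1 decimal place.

Route 1: 588100 × 0.1 × 0.1 × 0.1 × 0.1 = 58.81 MJ
Route 2: 6038000 × 0.1 × 0.1 × 0.1 × 0.1 = 603.8 MJ
Total at Node E: 58.81 + 603.8 = 662.61 MJ

662.6 MJ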